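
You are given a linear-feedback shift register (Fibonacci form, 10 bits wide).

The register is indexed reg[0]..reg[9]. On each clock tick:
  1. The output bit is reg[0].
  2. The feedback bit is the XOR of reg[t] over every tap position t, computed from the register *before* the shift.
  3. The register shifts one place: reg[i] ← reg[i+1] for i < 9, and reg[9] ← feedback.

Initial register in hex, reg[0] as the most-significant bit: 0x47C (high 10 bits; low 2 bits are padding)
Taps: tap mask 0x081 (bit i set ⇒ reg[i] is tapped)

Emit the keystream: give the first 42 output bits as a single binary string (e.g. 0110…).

k : reg_k → out_k, fb_k
0: 0100011111 → 0, fb=1
1: 1000111111 → 1, fb=0
2: 0001111110 → 0, fb=1
3: 0011111101 → 0, fb=1
4: 0111111011 → 0, fb=0
5: 1111110110 → 1, fb=0
6: 1111101100 → 1, fb=0
7: 1111011000 → 1, fb=1
8: 1110110001 → 1, fb=1
9: 1101100011 → 1, fb=1
10: 1011000111 → 1, fb=0
11: 0110001110 → 0, fb=1
12: 1100011101 → 1, fb=0
13: 1000111010 → 1, fb=1
14: 0001110101 → 0, fb=1
15: 0011101011 → 0, fb=0
16: 0111010110 → 0, fb=1
17: 1110101101 → 1, fb=0
18: 1101011010 → 1, fb=1
19: 1010110101 → 1, fb=0
20: 0101101010 → 0, fb=0
21: 1011010100 → 1, fb=0
22: 0110101000 → 0, fb=0
23: 1101010000 → 1, fb=1
24: 1010100001 → 1, fb=1
25: 0101000011 → 0, fb=0
26: 1010000110 → 1, fb=0
27: 0100001100 → 0, fb=1
28: 1000011001 → 1, fb=1
29: 0000110011 → 0, fb=0
30: 0001100110 → 0, fb=1
31: 0011001101 → 0, fb=1
32: 0110011011 → 0, fb=0
33: 1100110110 → 1, fb=0
34: 1001101100 → 1, fb=0
35: 0011011000 → 0, fb=0
36: 0110110000 → 0, fb=0
37: 1101100000 → 1, fb=1
38: 1011000001 → 1, fb=1
39: 0110000011 → 0, fb=0
40: 1100000110 → 1, fb=0
41: 1000001100 → 1, fb=0

010001111110110001110101101010000110011011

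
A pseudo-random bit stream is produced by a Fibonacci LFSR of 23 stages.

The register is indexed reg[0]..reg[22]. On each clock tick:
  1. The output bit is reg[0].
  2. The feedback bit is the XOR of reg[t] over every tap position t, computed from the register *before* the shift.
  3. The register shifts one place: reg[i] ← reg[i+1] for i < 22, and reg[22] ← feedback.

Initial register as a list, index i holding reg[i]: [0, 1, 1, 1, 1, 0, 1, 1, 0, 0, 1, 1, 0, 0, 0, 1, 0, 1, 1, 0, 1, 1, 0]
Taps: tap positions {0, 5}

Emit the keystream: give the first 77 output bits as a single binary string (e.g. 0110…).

01111011001100010110110000111010001110011101011011111010000001100001001101110

step | reg (before) | out | fb
   0 | 01111011001100010110110 | 0 | 0
   1 | 11110110011000101101100 | 1 | 0
   2 | 11101100110001011011000 | 1 | 0
   3 | 11011001100010110110000 | 1 | 1
   4 | 10110011000101101100001 | 1 | 1
   5 | 01100110001011011000011 | 0 | 1
   6 | 11001100010110110000111 | 1 | 0
   7 | 10011000101101100001110 | 1 | 1
   8 | 00110001011011000011101 | 0 | 0
   9 | 01100010110110000111010 | 0 | 0
  10 | 11000101101100001110100 | 1 | 0
  11 | 10001011011000011101000 | 1 | 1
  12 | 00010110110000111010001 | 0 | 1
  13 | 00101101100001110100011 | 0 | 1
  14 | 01011011000011101000111 | 0 | 0
  15 | 10110110000111010001110 | 1 | 0
  16 | 01101100001110100011100 | 0 | 1
  17 | 11011000011101000111001 | 1 | 1
  18 | 10110000111010001110011 | 1 | 1
  19 | 01100001110100011100111 | 0 | 0
  20 | 11000011101000111001110 | 1 | 1
  21 | 10000111010001110011101 | 1 | 0
  22 | 00001110100011100111010 | 0 | 1
  23 | 00011101000111001110101 | 0 | 1
  24 | 00111010001110011101011 | 0 | 0
  25 | 01110100011100111010110 | 0 | 1
  26 | 11101000111001110101101 | 1 | 1
  27 | 11010001110011101011011 | 1 | 1
  28 | 10100011100111010110111 | 1 | 1
  29 | 01000111001110101101111 | 0 | 1
  30 | 10001110011101011011111 | 1 | 0
  31 | 00011100111010110111110 | 0 | 1
  32 | 00111001110101101111101 | 0 | 0
  33 | 01110011101011011111010 | 0 | 0
  34 | 11100111010110111110100 | 1 | 0
  35 | 11001110101101111101000 | 1 | 0
  36 | 10011101011011111010000 | 1 | 0
  37 | 00111010110111110100000 | 0 | 0
  38 | 01110101101111101000000 | 0 | 1
  39 | 11101011011111010000001 | 1 | 1
  40 | 11010110111110100000011 | 1 | 0
  41 | 10101101111101000000110 | 1 | 0
  42 | 01011011111010000001100 | 0 | 0
  43 | 10110111110100000011000 | 1 | 0
  44 | 01101111101000000110000 | 0 | 1
  45 | 11011111010000001100001 | 1 | 0
  46 | 10111110100000011000010 | 1 | 0
  47 | 01111101000000110000100 | 0 | 1
  48 | 11111010000001100001001 | 1 | 1
  49 | 11110100000011000010011 | 1 | 0
  50 | 11101000000110000100110 | 1 | 1
  51 | 11010000001100001001101 | 1 | 1
  52 | 10100000011000010011011 | 1 | 1
  53 | 01000000110000100110111 | 0 | 0
  54 | 10000001100001001101110 | 1 | 1
  55 | 00000011000010011011101 | 0 | 0
  56 | 00000110000100110111010 | 0 | 1
  57 | 00001100001001101110101 | 0 | 1
  58 | 00011000010011011101011 | 0 | 0
  59 | 00110000100110111010110 | 0 | 0
  60 | 01100001001101110101100 | 0 | 0
  61 | 11000010011011101011000 | 1 | 1
  62 | 10000100110111010110001 | 1 | 0
  63 | 00001001101110101100010 | 0 | 0
  64 | 00010011011101011000100 | 0 | 0
  65 | 00100110111010110001000 | 0 | 1
  66 | 01001101110101100010001 | 0 | 1
  67 | 10011011101011000100011 | 1 | 1
  68 | 00110111010110001000111 | 0 | 1
  69 | 01101110101100010001111 | 0 | 1
  70 | 11011101011000100011111 | 1 | 0
  71 | 10111010110001000111110 | 1 | 1
  72 | 01110101100010001111101 | 0 | 1
  73 | 11101011000100011111011 | 1 | 1
  74 | 11010110001000111110111 | 1 | 0
  75 | 10101100010001111101110 | 1 | 0
  76 | 01011000100011111011100 | 0 | 0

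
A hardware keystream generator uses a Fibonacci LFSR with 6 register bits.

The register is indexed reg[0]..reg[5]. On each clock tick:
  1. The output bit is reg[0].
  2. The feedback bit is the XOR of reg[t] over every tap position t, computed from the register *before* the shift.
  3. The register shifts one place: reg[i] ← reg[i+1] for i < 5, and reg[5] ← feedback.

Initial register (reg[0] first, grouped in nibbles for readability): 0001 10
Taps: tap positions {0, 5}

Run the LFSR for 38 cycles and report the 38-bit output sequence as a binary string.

k : reg_k → out_k, fb_k
0: 000110 → 0, fb=0
1: 001100 → 0, fb=0
2: 011000 → 0, fb=0
3: 110000 → 1, fb=1
4: 100001 → 1, fb=0
5: 000010 → 0, fb=0
6: 000100 → 0, fb=0
7: 001000 → 0, fb=0
8: 010000 → 0, fb=0
9: 100000 → 1, fb=1
10: 000001 → 0, fb=1
11: 000011 → 0, fb=1
12: 000111 → 0, fb=1
13: 001111 → 0, fb=1
14: 011111 → 0, fb=1
15: 111111 → 1, fb=0
16: 111110 → 1, fb=1
17: 111101 → 1, fb=0
18: 111010 → 1, fb=1
19: 110101 → 1, fb=0
20: 101010 → 1, fb=1
21: 010101 → 0, fb=1
22: 101011 → 1, fb=0
23: 010110 → 0, fb=0
24: 101100 → 1, fb=1
25: 011001 → 0, fb=1
26: 110011 → 1, fb=0
27: 100110 → 1, fb=1
28: 001101 → 0, fb=1
29: 011011 → 0, fb=1
30: 110111 → 1, fb=0
31: 101110 → 1, fb=1
32: 011101 → 0, fb=1
33: 111011 → 1, fb=0
34: 110110 → 1, fb=1
35: 101101 → 1, fb=0
36: 011010 → 0, fb=0
37: 110100 → 1, fb=1

00011000010000011111101010110011011101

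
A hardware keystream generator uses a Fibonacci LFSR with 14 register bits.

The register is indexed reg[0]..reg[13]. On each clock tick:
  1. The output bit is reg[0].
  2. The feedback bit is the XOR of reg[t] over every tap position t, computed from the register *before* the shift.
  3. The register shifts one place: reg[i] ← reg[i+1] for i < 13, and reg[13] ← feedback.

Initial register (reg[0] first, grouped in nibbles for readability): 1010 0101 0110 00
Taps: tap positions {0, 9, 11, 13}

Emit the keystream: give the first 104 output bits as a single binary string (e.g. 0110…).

tick  register→output (feedback)
  0  10100101011000→1 (0)
  1  01001010110000→0 (1)
  2  10010101100001→1 (0)
  3  00101011000010→0 (0)
  4  01010110000100→0 (1)
  5  10101100001001→1 (0)
  6  01011000010010→0 (1)
  7  10110000100101→1 (1)
  8  01100001001011→0 (1)
  9  11000010010111→1 (0)
 10  10000100101110→1 (0)
 11  00001001011100→0 (0)
 12  00010010111000→0 (1)
 13  00100101110001→0 (0)
 14  01001011100010→0 (0)
 15  10010111000100→1 (0)
 16  00101110001000→0 (0)
 17  01011100010000→0 (1)
 18  10111000100001→1 (0)
 19  01110001000010→0 (0)
 20  11100010000100→1 (0)
 21  11000100001000→1 (1)
 22  10001000010001→1 (1)
 23  00010000100011→0 (1)
 24  00100001000111→0 (0)
 25  01000010001110→0 (1)
 26  10000100011101→1 (0)
 27  00001000111010→0 (1)
 28  00010001110101→0 (1)
 29  00100011101011→0 (1)
 30  01000111010111→0 (1)
 31  10001110101111→1 (1)
 32  00011101011111→0 (1)
 33  00111010111111→0 (1)
 34  01110101111111→0 (1)
 35  11101011111111→1 (0)
 36  11010111111110→1 (1)
 37  10101111111101→1 (0)
 38  01011111111010→0 (1)
 39  10111111110101→1 (0)
 40  01111111101010→0 (0)
 41  11111111010100→1 (1)
 42  11111110101001→1 (0)
 43  11111101010010→1 (0)
 44  11111010100100→1 (0)
 45  11110101001000→1 (1)
 46  11101010010001→1 (1)
 47  11010100100011→1 (0)
 48  10101001000110→1 (0)
 49  01010010001100→0 (1)
 50  10100100011001→1 (1)
 51  01001000110011→0 (0)
 52  10010001100110→1 (0)
 53  00100011001100→0 (1)
 54  01000110011001→0 (0)
 55  10001100110010→1 (0)
 56  00011001100100→0 (1)
 57  00110011001001→0 (1)
 58  01100110010011→0 (0)
 59  11001100100110→1 (0)
 60  10011001001100→1 (0)
 61  00110010011000→0 (1)
 62  01100100110001→0 (0)
 63  11001001100010→1 (1)
 64  10010011000101→1 (1)
 65  00100110001011→0 (1)
 66  01001100010111→0 (1)
 67  10011000101111→1 (1)
 68  00110001011111→0 (1)
 69  01100010111111→0 (1)
 70  11000101111111→1 (0)
 71  10001011111110→1 (1)
 72  00010111111101→0 (1)
 73  00101111111011→0 (0)
 74  01011111110110→0 (0)
 75  10111111101100→1 (0)
 76  01111111011000→0 (1)
 77  11111110110001→1 (1)
 78  11111101100011→1 (0)
 79  11111011000110→1 (0)
 80  11110110001100→1 (0)
 81  11101100011000→1 (0)
 82  11011000110000→1 (0)
 83  10110001100000→1 (1)
 84  01100011000001→0 (1)
 85  11000110000011→1 (0)
 86  10001100000110→1 (0)
 87  00011000001100→0 (1)
 88  00110000011001→0 (0)
 89  01100000110010→0 (1)
 90  11000001100101→1 (1)
 91  10000011001011→1 (0)
 92  00000110010110→0 (0)
 93  00001100101100→0 (1)
 94  00011001011001→0 (0)
 95  00110010110010→0 (1)
 96  01100101100101→0 (0)
 97  11001011001010→1 (1)
 98  10010110010101→1 (0)
 99  00101100101010→0 (0)
100  01011001010100→0 (0)
101  10110010101000→1 (1)
102  01100101010001→0 (0)
103  11001010100010→1 (1)

10100101011000010010111000100001000111010111111110101001000110011001001100010111111101100011000001100101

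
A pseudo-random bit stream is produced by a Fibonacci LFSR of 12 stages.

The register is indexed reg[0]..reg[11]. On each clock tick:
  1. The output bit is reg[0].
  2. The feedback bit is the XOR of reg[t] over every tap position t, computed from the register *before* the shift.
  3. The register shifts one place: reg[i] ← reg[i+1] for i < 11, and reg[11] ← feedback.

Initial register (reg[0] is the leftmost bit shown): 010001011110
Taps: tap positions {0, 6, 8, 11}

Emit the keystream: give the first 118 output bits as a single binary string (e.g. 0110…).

0100010111101001101111010010100101000010110111001110000001110000100010010010101100001011110000101110111001011100011000

k : reg_k → out_k, fb_k
0: 010001011110 → 0, fb=1
1: 100010111101 → 1, fb=0
2: 000101111010 → 0, fb=0
3: 001011110100 → 0, fb=1
4: 010111101001 → 0, fb=1
5: 101111010011 → 1, fb=0
6: 011110100110 → 0, fb=1
7: 111101001101 → 1, fb=1
8: 111010011011 → 1, fb=1
9: 110100110111 → 1, fb=1
10: 101001101111 → 1, fb=0
11: 010011011110 → 0, fb=1
12: 100110111101 → 1, fb=0
13: 001101111010 → 0, fb=0
14: 011011110100 → 0, fb=1
15: 110111101001 → 1, fb=0
16: 101111010010 → 1, fb=1
17: 011110100101 → 0, fb=0
18: 111101001010 → 1, fb=0
19: 111010010100 → 1, fb=1
20: 110100101001 → 1, fb=0
21: 101001010010 → 1, fb=1
22: 010010100101 → 0, fb=0
23: 100101001010 → 1, fb=0
24: 001010010100 → 0, fb=0
25: 010100101000 → 0, fb=0
26: 101001010000 → 1, fb=1
27: 010010100001 → 0, fb=0
28: 100101000010 → 1, fb=1
29: 001010000101 → 0, fb=1
30: 010100001011 → 0, fb=0
31: 101000010110 → 1, fb=1
32: 010000101101 → 0, fb=1
33: 100001011011 → 1, fb=1
34: 000010110111 → 0, fb=0
35: 000101101110 → 0, fb=0
36: 001011011100 → 0, fb=1
37: 010110111001 → 0, fb=1
38: 101101110011 → 1, fb=1
39: 011011100111 → 0, fb=0
40: 110111001110 → 1, fb=0
41: 101110011100 → 1, fb=0
42: 011100111000 → 0, fb=0
43: 111001110000 → 1, fb=0
44: 110011100000 → 1, fb=0
45: 100111000000 → 1, fb=1
46: 001110000001 → 0, fb=1
47: 011100000011 → 0, fb=1
48: 111000000111 → 1, fb=0
49: 110000001110 → 1, fb=0
50: 100000011100 → 1, fb=0
51: 000000111000 → 0, fb=0
52: 000001110000 → 0, fb=1
53: 000011100001 → 0, fb=0
54: 000111000010 → 0, fb=0
55: 001110000100 → 0, fb=0
56: 011100001000 → 0, fb=1
57: 111000010001 → 1, fb=0
58: 110000100010 → 1, fb=0
59: 100001000100 → 1, fb=1
60: 000010001001 → 0, fb=0
61: 000100010010 → 0, fb=0
62: 001000100100 → 0, fb=1
63: 010001001001 → 0, fb=0
64: 100010010010 → 1, fb=1
65: 000100100101 → 0, fb=0
66: 001001001010 → 0, fb=1
67: 010010010101 → 0, fb=1
68: 100100101011 → 1, fb=0
69: 001001010110 → 0, fb=0
70: 010010101100 → 0, fb=0
71: 100101011000 → 1, fb=0
72: 001010110000 → 0, fb=1
73: 010101100001 → 0, fb=0
74: 101011000010 → 1, fb=1
75: 010110000101 → 0, fb=1
76: 101100001011 → 1, fb=1
77: 011000010111 → 0, fb=1
78: 110000101111 → 1, fb=0
79: 100001011110 → 1, fb=0
80: 000010111100 → 0, fb=0
81: 000101111000 → 0, fb=0
82: 001011110000 → 0, fb=1
83: 010111100001 → 0, fb=0
84: 101111000010 → 1, fb=1
85: 011110000101 → 0, fb=1
86: 111100001011 → 1, fb=1
87: 111000010111 → 1, fb=0
88: 110000101110 → 1, fb=1
89: 100001011101 → 1, fb=1
90: 000010111011 → 0, fb=1
91: 000101110111 → 0, fb=0
92: 001011101110 → 0, fb=0
93: 010111011100 → 0, fb=1
94: 101110111001 → 1, fb=0
95: 011101110010 → 0, fb=1
96: 111011100101 → 1, fb=1
97: 110111001011 → 1, fb=1
98: 101110010111 → 1, fb=0
99: 011100101110 → 0, fb=0
100: 111001011100 → 1, fb=0
101: 110010111000 → 1, fb=1
102: 100101110001 → 1, fb=1
103: 001011100011 → 0, fb=0
104: 010111000110 → 0, fb=0
105: 101110001100 → 1, fb=0
106: 011100011000 → 0, fb=1
107: 111000110001 → 1, fb=1
108: 110001100011 → 1, fb=1
109: 100011000111 → 1, fb=0
110: 000110001110 → 0, fb=1
111: 001100011101 → 0, fb=0
112: 011000111010 → 0, fb=0
113: 110001110100 → 1, fb=0
114: 100011101000 → 1, fb=1
115: 000111010001 → 0, fb=1
116: 001110100011 → 0, fb=0
117: 011101000110 → 0, fb=0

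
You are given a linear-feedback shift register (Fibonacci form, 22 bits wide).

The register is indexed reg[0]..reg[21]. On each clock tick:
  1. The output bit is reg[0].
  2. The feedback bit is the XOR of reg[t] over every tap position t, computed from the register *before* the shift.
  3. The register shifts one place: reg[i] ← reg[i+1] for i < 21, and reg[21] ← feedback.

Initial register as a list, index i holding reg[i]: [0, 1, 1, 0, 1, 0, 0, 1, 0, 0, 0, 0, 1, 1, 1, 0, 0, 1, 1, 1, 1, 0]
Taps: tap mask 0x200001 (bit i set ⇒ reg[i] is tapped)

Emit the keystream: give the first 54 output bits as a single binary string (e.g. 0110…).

k : reg_k → out_k, fb_k
0: 0110100100001110011110 → 0, fb=0
1: 1101001000011100111100 → 1, fb=1
2: 1010010000111001111001 → 1, fb=0
3: 0100100001110011110010 → 0, fb=0
4: 1001000011100111100100 → 1, fb=1
5: 0010000111001111001001 → 0, fb=1
6: 0100001110011110010011 → 0, fb=1
7: 1000011100111100100111 → 1, fb=0
8: 0000111001111001001110 → 0, fb=0
9: 0001110011110010011100 → 0, fb=0
10: 0011100111100100111000 → 0, fb=0
11: 0111001111001001110000 → 0, fb=0
12: 1110011110010011100000 → 1, fb=1
13: 1100111100100111000001 → 1, fb=0
14: 1001111001001110000010 → 1, fb=1
15: 0011110010011100000101 → 0, fb=1
16: 0111100100111000001011 → 0, fb=1
17: 1111001001110000010111 → 1, fb=0
18: 1110010011100000101110 → 1, fb=1
19: 1100100111000001011101 → 1, fb=0
20: 1001001110000010111010 → 1, fb=1
21: 0010011100000101110101 → 0, fb=1
22: 0100111000001011101011 → 0, fb=1
23: 1001110000010111010111 → 1, fb=0
24: 0011100000101110101110 → 0, fb=0
25: 0111000001011101011100 → 0, fb=0
26: 1110000010111010111000 → 1, fb=1
27: 1100000101110101110001 → 1, fb=0
28: 1000001011101011100010 → 1, fb=1
29: 0000010111010111000101 → 0, fb=1
30: 0000101110101110001011 → 0, fb=1
31: 0001011101011100010111 → 0, fb=1
32: 0010111010111000101111 → 0, fb=1
33: 0101110101110001011111 → 0, fb=1
34: 1011101011100010111111 → 1, fb=0
35: 0111010111000101111110 → 0, fb=0
36: 1110101110001011111100 → 1, fb=1
37: 1101011100010111111001 → 1, fb=0
38: 1010111000101111110010 → 1, fb=1
39: 0101110001011111100101 → 0, fb=1
40: 1011100010111111001011 → 1, fb=0
41: 0111000101111110010110 → 0, fb=0
42: 1110001011111100101100 → 1, fb=1
43: 1100010111111001011001 → 1, fb=0
44: 1000101111110010110010 → 1, fb=1
45: 0001011111100101100101 → 0, fb=1
46: 0010111111001011001011 → 0, fb=1
47: 0101111110010110010111 → 0, fb=1
48: 1011111100101100101111 → 1, fb=0
49: 0111111001011001011110 → 0, fb=0
50: 1111110010110010111100 → 1, fb=1
51: 1111100101100101111001 → 1, fb=0
52: 1111001011001011110010 → 1, fb=1
53: 1110010110010111100101 → 1, fb=0

011010010000111001111001001110000010111010111000101111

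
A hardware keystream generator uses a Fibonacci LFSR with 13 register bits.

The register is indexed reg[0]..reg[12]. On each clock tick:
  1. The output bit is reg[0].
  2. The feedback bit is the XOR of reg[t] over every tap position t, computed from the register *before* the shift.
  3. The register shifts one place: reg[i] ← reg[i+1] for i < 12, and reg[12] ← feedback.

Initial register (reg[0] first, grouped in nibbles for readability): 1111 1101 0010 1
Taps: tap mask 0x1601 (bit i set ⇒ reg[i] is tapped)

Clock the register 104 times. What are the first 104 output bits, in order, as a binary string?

11111101001011110101101011110010110000101011001001010011011100101011101001010011000000110111111111101111

k : reg_k → out_k, fb_k
0: 1111110100101 → 1, fb=1
1: 1111101001011 → 1, fb=1
2: 1111010010111 → 1, fb=1
3: 1110100101111 → 1, fb=0
4: 1101001011110 → 1, fb=1
5: 1010010111101 → 1, fb=0
6: 0100101111010 → 0, fb=1
7: 1001011110101 → 1, fb=1
8: 0010111101011 → 0, fb=0
9: 0101111010110 → 0, fb=1
10: 1011110101101 → 1, fb=0
11: 0111101011010 → 0, fb=1
12: 1111010110101 → 1, fb=1
13: 1110101101011 → 1, fb=1
14: 1101011010111 → 1, fb=1
15: 1010110101111 → 1, fb=0
16: 0101101011110 → 0, fb=0
17: 1011010111100 → 1, fb=1
18: 0110101111001 → 0, fb=0
19: 1101011110010 → 1, fb=1
20: 1010111100101 → 1, fb=1
21: 0101111001011 → 0, fb=0
22: 1011110010110 → 1, fb=0
23: 0111100101100 → 0, fb=0
24: 1111001011000 → 1, fb=0
25: 1110010110000 → 1, fb=1
26: 1100101100001 → 1, fb=0
27: 1001011000010 → 1, fb=1
28: 0010110000101 → 0, fb=0
29: 0101100001010 → 0, fb=1
30: 1011000010101 → 1, fb=1
31: 0110000101011 → 0, fb=0
32: 1100001010110 → 1, fb=0
33: 1000010101100 → 1, fb=1
34: 0000101011001 → 0, fb=0
35: 0001010110010 → 0, fb=0
36: 0010101100100 → 0, fb=1
37: 0101011001001 → 0, fb=0
38: 1010110010010 → 1, fb=1
39: 0101100100101 → 0, fb=0
40: 1011001001010 → 1, fb=0
41: 0110010010100 → 0, fb=1
42: 1100100101001 → 1, fb=1
43: 1001001010011 → 1, fb=0
44: 0010010100110 → 0, fb=1
45: 0100101001101 → 0, fb=1
46: 1001010011011 → 1, fb=1
47: 0010100110111 → 0, fb=0
48: 0101001101110 → 0, fb=0
49: 1010011011100 → 1, fb=1
50: 0100110111001 → 0, fb=0
51: 1001101110010 → 1, fb=1
52: 0011011100101 → 0, fb=0
53: 0110111001010 → 0, fb=1
54: 1101110010101 → 1, fb=1
55: 1011100101011 → 1, fb=1
56: 0111001010111 → 0, fb=0
57: 1110010101110 → 1, fb=1
58: 1100101011101 → 1, fb=0
59: 1001010111010 → 1, fb=0
60: 0010101110100 → 0, fb=1
61: 0101011101001 → 0, fb=0
62: 1010111010010 → 1, fb=1
63: 0101110100101 → 0, fb=0
64: 1011101001010 → 1, fb=0
65: 0111010010100 → 0, fb=1
66: 1110100101001 → 1, fb=1
67: 1101001010011 → 1, fb=0
68: 1010010100110 → 1, fb=0
69: 0100101001100 → 0, fb=0
70: 1001010011000 → 1, fb=0
71: 0010100110000 → 0, fb=0
72: 0101001100000 → 0, fb=0
73: 1010011000000 → 1, fb=1
74: 0100110000001 → 0, fb=1
75: 1001100000011 → 1, fb=0
76: 0011000000110 → 0, fb=1
77: 0110000001101 → 0, fb=1
78: 1100000011011 → 1, fb=1
79: 1000000110111 → 1, fb=1
80: 0000001101111 → 0, fb=1
81: 0000011011111 → 0, fb=1
82: 0000110111111 → 0, fb=1
83: 0001101111111 → 0, fb=1
84: 0011011111111 → 0, fb=1
85: 0110111111111 → 0, fb=1
86: 1101111111111 → 1, fb=0
87: 1011111111110 → 1, fb=1
88: 0111111111101 → 0, fb=1
89: 1111111111011 → 1, fb=1
90: 1111111110111 → 1, fb=1
91: 1111111101111 → 1, fb=0
92: 1111111011110 → 1, fb=1
93: 1111110111101 → 1, fb=0
94: 1111101111010 → 1, fb=0
95: 1111011110100 → 1, fb=0
96: 1110111101000 → 1, fb=0
97: 1101111010000 → 1, fb=1
98: 1011110100001 → 1, fb=0
99: 0111101000010 → 0, fb=0
100: 1111010000100 → 1, fb=0
101: 1110100001000 → 1, fb=0
102: 1101000010000 → 1, fb=1
103: 1010000100001 → 1, fb=0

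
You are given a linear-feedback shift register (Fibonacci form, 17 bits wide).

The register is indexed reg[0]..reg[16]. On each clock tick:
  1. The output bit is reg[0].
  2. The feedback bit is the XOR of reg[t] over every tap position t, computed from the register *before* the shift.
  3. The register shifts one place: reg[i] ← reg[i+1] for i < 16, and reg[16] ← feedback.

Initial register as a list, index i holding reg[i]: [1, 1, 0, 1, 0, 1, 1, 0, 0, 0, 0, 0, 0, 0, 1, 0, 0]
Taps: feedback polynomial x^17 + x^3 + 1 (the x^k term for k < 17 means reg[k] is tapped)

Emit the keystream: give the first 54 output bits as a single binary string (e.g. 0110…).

tick  register→output (feedback)
  0  11010110000000100→1 (0)
  1  10101100000001000→1 (1)
  2  01011000000010001→0 (1)
  3  10110000000100011→1 (0)
  4  01100000001000110→0 (0)
  5  11000000010001100→1 (1)
  6  10000000100011001→1 (1)
  7  00000001000110011→0 (0)
  8  00000010001100110→0 (0)
  9  00000100011001100→0 (0)
 10  00001000110011000→0 (0)
 11  00010001100110000→0 (1)
 12  00100011001100001→0 (0)
 13  01000110011000010→0 (0)
 14  10001100110000100→1 (1)
 15  00011001100001001→0 (1)
 16  00110011000010011→0 (1)
 17  01100110000100111→0 (0)
 18  11001100001001110→1 (1)
 19  10011000010011101→1 (0)
 20  00110000100111010→0 (1)
 21  01100001001110101→0 (0)
 22  11000010011101010→1 (1)
 23  10000100111010101→1 (1)
 24  00001001110101011→0 (0)
 25  00010011101010110→0 (1)
 26  00100111010101101→0 (0)
 27  01001110101011010→0 (0)
 28  10011101010110100→1 (0)
 29  00111010101101000→0 (1)
 30  01110101011010001→0 (1)
 31  11101010110100011→1 (1)
 32  11010101101000111→1 (0)
 33  10101011010001110→1 (1)
 34  01010110100011101→0 (1)
 35  10101101000111011→1 (1)
 36  01011010001110111→0 (1)
 37  10110100011101111→1 (0)
 38  01101000111011110→0 (0)
 39  11010001110111100→1 (0)
 40  10100011101111000→1 (1)
 41  01000111011110001→0 (0)
 42  10001110111100010→1 (1)
 43  00011101111000101→0 (1)
 44  00111011110001011→0 (1)
 45  01110111100010111→0 (1)
 46  11101111000101111→1 (1)
 47  11011110001011111→1 (0)
 48  10111100010111110→1 (0)
 49  01111000101111100→0 (1)
 50  11110001011111001→1 (0)
 51  11100010111110010→1 (1)
 52  11000101111100101→1 (1)
 53  10001011111001011→1 (1)

110101100000001000110011000010011101010110100011101111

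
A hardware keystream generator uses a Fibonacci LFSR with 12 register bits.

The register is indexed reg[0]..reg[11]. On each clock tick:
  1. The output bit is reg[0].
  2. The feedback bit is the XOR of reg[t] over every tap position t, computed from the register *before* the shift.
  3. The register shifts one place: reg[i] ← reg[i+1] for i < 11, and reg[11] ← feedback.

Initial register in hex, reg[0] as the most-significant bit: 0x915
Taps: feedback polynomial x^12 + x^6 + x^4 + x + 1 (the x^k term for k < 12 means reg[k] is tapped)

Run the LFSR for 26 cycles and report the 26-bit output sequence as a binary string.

10010001010111110001110101

tick  register→output (feedback)
  0  100100010101→1 (1)
  1  001000101011→0 (1)
  2  010001010111→0 (1)
  3  100010101111→1 (1)
  4  000101011111→0 (0)
  5  001010111110→0 (0)
  6  010101111100→0 (0)
  7  101011111000→1 (1)
  8  010111110001→0 (1)
  9  101111100011→1 (1)
 10  011111000111→0 (0)
 11  111110001110→1 (1)
 12  111100011101→1 (0)
 13  111000111010→1 (1)
 14  110001110101→1 (1)
 15  100011101011→1 (1)
 16  000111010111→0 (1)
 17  001110101111→0 (0)
 18  011101011110→0 (1)
 19  111010111101→1 (0)
 20  110101111010→1 (1)
 21  101011110101→1 (1)
 22  010111101011→0 (1)
 23  101111010111→1 (0)
 24  011110101110→0 (1)
 25  111101011101→1 (0)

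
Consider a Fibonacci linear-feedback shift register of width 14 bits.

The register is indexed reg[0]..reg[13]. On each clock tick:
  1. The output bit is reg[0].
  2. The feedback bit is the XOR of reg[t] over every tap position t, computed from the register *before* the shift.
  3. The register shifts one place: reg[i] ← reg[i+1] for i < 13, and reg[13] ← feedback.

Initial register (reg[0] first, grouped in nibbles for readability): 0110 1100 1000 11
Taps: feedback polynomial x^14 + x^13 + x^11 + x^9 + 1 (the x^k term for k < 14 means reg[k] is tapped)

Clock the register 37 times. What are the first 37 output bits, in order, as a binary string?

k : reg_k → out_k, fb_k
0: 01101100100011 → 0, fb=1
1: 11011001000111 → 1, fb=1
2: 10110010001111 → 1, fb=1
3: 01100100011111 → 0, fb=1
4: 11001000111111 → 1, fb=0
5: 10010001111110 → 1, fb=1
6: 00100011111101 → 0, fb=1
7: 01000111111011 → 0, fb=0
8: 10001111110110 → 1, fb=1
9: 00011111101101 → 0, fb=0
10: 00111111011010 → 0, fb=1
11: 01111110110101 → 0, fb=1
12: 11111101101011 → 1, fb=0
13: 11111011010110 → 1, fb=1
14: 11110110101101 → 1, fb=1
15: 11101101011011 → 1, fb=1
16: 11011010110111 → 1, fb=0
17: 10110101101110 → 1, fb=0
18: 01101011011100 → 0, fb=0
19: 11010110111000 → 1, fb=0
20: 10101101110000 → 1, fb=0
21: 01011011100000 → 0, fb=0
22: 10110111000000 → 1, fb=1
23: 01101110000001 → 0, fb=1
24: 11011100000011 → 1, fb=0
25: 10111000000110 → 1, fb=0
26: 01110000001100 → 0, fb=1
27: 11100000011001 → 1, fb=1
28: 11000000110011 → 1, fb=1
29: 10000001100111 → 1, fb=1
30: 00000011001111 → 0, fb=0
31: 00000110011110 → 0, fb=0
32: 00001100111100 → 0, fb=0
33: 00011001111000 → 0, fb=1
34: 00110011110001 → 0, fb=0
35: 01100111100010 → 0, fb=0
36: 11001111000100 → 1, fb=0

0110110010001111110110101101110000001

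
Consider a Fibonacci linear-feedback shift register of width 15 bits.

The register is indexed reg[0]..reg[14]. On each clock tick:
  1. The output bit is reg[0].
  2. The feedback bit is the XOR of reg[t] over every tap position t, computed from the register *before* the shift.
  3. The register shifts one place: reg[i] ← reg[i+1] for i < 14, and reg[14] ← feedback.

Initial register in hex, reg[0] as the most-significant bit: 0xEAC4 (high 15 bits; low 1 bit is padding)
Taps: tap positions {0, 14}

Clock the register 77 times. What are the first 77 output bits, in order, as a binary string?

11101010110001010110011011110011011101101011101101001001101001001110001001110

step | reg (before) | out | fb
   0 | 111010101100010 | 1 | 1
   1 | 110101011000101 | 1 | 0
   2 | 101010110001010 | 1 | 1
   3 | 010101100010101 | 0 | 1
   4 | 101011000101011 | 1 | 0
   5 | 010110001010110 | 0 | 0
   6 | 101100010101100 | 1 | 1
   7 | 011000101011001 | 0 | 1
   8 | 110001010110011 | 1 | 0
   9 | 100010101100110 | 1 | 1
  10 | 000101011001101 | 0 | 1
  11 | 001010110011011 | 0 | 1
  12 | 010101100110111 | 0 | 1
  13 | 101011001101111 | 1 | 0
  14 | 010110011011110 | 0 | 0
  15 | 101100110111100 | 1 | 1
  16 | 011001101111001 | 0 | 1
  17 | 110011011110011 | 1 | 0
  18 | 100110111100110 | 1 | 1
  19 | 001101111001101 | 0 | 1
  20 | 011011110011011 | 0 | 1
  21 | 110111100110111 | 1 | 0
  22 | 101111001101110 | 1 | 1
  23 | 011110011011101 | 0 | 1
  24 | 111100110111011 | 1 | 0
  25 | 111001101110110 | 1 | 1
  26 | 110011011101101 | 1 | 0
  27 | 100110111011010 | 1 | 1
  28 | 001101110110101 | 0 | 1
  29 | 011011101101011 | 0 | 1
  30 | 110111011010111 | 1 | 0
  31 | 101110110101110 | 1 | 1
  32 | 011101101011101 | 0 | 1
  33 | 111011010111011 | 1 | 0
  34 | 110110101110110 | 1 | 1
  35 | 101101011101101 | 1 | 0
  36 | 011010111011010 | 0 | 0
  37 | 110101110110100 | 1 | 1
  38 | 101011101101001 | 1 | 0
  39 | 010111011010010 | 0 | 0
  40 | 101110110100100 | 1 | 1
  41 | 011101101001001 | 0 | 1
  42 | 111011010010011 | 1 | 0
  43 | 110110100100110 | 1 | 1
  44 | 101101001001101 | 1 | 0
  45 | 011010010011010 | 0 | 0
  46 | 110100100110100 | 1 | 1
  47 | 101001001101001 | 1 | 0
  48 | 010010011010010 | 0 | 0
  49 | 100100110100100 | 1 | 1
  50 | 001001101001001 | 0 | 1
  51 | 010011010010011 | 0 | 1
  52 | 100110100100111 | 1 | 0
  53 | 001101001001110 | 0 | 0
  54 | 011010010011100 | 0 | 0
  55 | 110100100111000 | 1 | 1
  56 | 101001001110001 | 1 | 0
  57 | 010010011100010 | 0 | 0
  58 | 100100111000100 | 1 | 1
  59 | 001001110001001 | 0 | 1
  60 | 010011100010011 | 0 | 1
  61 | 100111000100111 | 1 | 0
  62 | 001110001001110 | 0 | 0
  63 | 011100010011100 | 0 | 0
  64 | 111000100111000 | 1 | 1
  65 | 110001001110001 | 1 | 0
  66 | 100010011100010 | 1 | 1
  67 | 000100111000101 | 0 | 1
  68 | 001001110001011 | 0 | 1
  69 | 010011100010111 | 0 | 1
  70 | 100111000101111 | 1 | 0
  71 | 001110001011110 | 0 | 0
  72 | 011100010111100 | 0 | 0
  73 | 111000101111000 | 1 | 1
  74 | 110001011110001 | 1 | 0
  75 | 100010111100010 | 1 | 1
  76 | 000101111000101 | 0 | 1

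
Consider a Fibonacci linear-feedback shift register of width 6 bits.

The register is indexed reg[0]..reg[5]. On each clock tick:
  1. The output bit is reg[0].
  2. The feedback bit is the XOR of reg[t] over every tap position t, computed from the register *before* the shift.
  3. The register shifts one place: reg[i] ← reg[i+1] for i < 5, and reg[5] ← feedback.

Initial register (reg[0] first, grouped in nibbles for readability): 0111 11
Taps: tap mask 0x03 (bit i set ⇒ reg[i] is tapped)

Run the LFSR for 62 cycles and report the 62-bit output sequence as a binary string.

step | reg (before) | out | fb
   0 | 011111 | 0 | 1
   1 | 111111 | 1 | 0
   2 | 111110 | 1 | 0
   3 | 111100 | 1 | 0
   4 | 111000 | 1 | 0
   5 | 110000 | 1 | 0
   6 | 100000 | 1 | 1
   7 | 000001 | 0 | 0
   8 | 000010 | 0 | 0
   9 | 000100 | 0 | 0
  10 | 001000 | 0 | 0
  11 | 010000 | 0 | 1
  12 | 100001 | 1 | 1
  13 | 000011 | 0 | 0
  14 | 000110 | 0 | 0
  15 | 001100 | 0 | 0
  16 | 011000 | 0 | 1
  17 | 110001 | 1 | 0
  18 | 100010 | 1 | 1
  19 | 000101 | 0 | 0
  20 | 001010 | 0 | 0
  21 | 010100 | 0 | 1
  22 | 101001 | 1 | 1
  23 | 010011 | 0 | 1
  24 | 100111 | 1 | 1
  25 | 001111 | 0 | 0
  26 | 011110 | 0 | 1
  27 | 111101 | 1 | 0
  28 | 111010 | 1 | 0
  29 | 110100 | 1 | 0
  30 | 101000 | 1 | 1
  31 | 010001 | 0 | 1
  32 | 100011 | 1 | 1
  33 | 000111 | 0 | 0
  34 | 001110 | 0 | 0
  35 | 011100 | 0 | 1
  36 | 111001 | 1 | 0
  37 | 110010 | 1 | 0
  38 | 100100 | 1 | 1
  39 | 001001 | 0 | 0
  40 | 010010 | 0 | 1
  41 | 100101 | 1 | 1
  42 | 001011 | 0 | 0
  43 | 010110 | 0 | 1
  44 | 101101 | 1 | 1
  45 | 011011 | 0 | 1
  46 | 110111 | 1 | 0
  47 | 101110 | 1 | 1
  48 | 011101 | 0 | 1
  49 | 111011 | 1 | 0
  50 | 110110 | 1 | 0
  51 | 101100 | 1 | 1
  52 | 011001 | 0 | 1
  53 | 110011 | 1 | 0
  54 | 100110 | 1 | 1
  55 | 001101 | 0 | 0
  56 | 011010 | 0 | 1
  57 | 110101 | 1 | 0
  58 | 101010 | 1 | 1
  59 | 010101 | 0 | 1
  60 | 101011 | 1 | 1
  61 | 010111 | 0 | 1

01111110000010000110001010011110100011100100101101110110011010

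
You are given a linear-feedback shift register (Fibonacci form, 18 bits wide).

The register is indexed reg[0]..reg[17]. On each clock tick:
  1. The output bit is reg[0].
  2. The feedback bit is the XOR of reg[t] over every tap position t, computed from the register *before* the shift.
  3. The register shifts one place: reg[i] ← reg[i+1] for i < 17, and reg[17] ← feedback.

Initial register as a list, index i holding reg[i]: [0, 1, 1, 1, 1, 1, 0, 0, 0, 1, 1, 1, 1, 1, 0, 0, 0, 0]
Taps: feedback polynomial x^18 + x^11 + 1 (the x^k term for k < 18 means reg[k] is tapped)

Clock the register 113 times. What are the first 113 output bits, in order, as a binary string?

tick  register→output (feedback)
  0  011111000111110000→0 (1)
  1  111110001111100001→1 (0)
  2  111100011111000010→1 (0)
  3  111000111110000100→1 (1)
  4  110001111100001001→1 (1)
  5  100011111000010011→1 (1)
  6  000111110000100111→0 (0)
  7  001111100001001110→0 (1)
  8  011111000010011101→0 (0)
  9  111110000100111010→1 (1)
 10  111100001001110101→1 (0)
 11  111000010011101010→1 (0)
 12  110000100111010100→1 (0)
 13  100001001110101000→1 (1)
 14  000010011101010001→0 (1)
 15  000100111010100011→0 (0)
 16  001001110101000110→0 (1)
 17  010011101010001101→0 (0)
 18  100111010100011010→1 (1)
 19  001110101000110101→0 (0)
 20  011101010001101010→0 (1)
 21  111010100011010101→1 (0)
 22  110101000110101010→1 (1)
 23  101010001101010101→1 (0)
 24  010100011010101010→0 (0)
 25  101000110101010100→1 (0)
 26  010001101010101000→0 (0)
 27  100011010101010000→1 (0)
 28  000110101010100000→0 (0)
 29  001101010101000000→0 (1)
 30  011010101010000001→0 (0)
 31  110101010100000010→1 (1)
 32  101010101000000101→1 (1)
 33  010101010000001011→0 (0)
 34  101010100000010110→1 (1)
 35  010101000000101101→0 (0)
 36  101010000001011010→1 (0)
 37  010100000010110100→0 (0)
 38  101000000101101000→1 (0)
 39  010000001011010000→0 (1)
 40  100000010110100001→1 (1)
 41  000000101101000011→0 (1)
 42  000001011010000111→0 (0)
 43  000010110100001110→0 (0)
 44  000101101000011100→0 (0)
 45  001011010000111000→0 (0)
 46  010110100001110000→0 (1)
 47  101101000011100001→1 (0)
 48  011010000111000010→0 (1)
 49  110100001110000101→1 (1)
 50  101000011100001011→1 (1)
 51  010000111000010111→0 (0)
 52  100001110000101110→1 (1)
 53  000011100001011101→0 (1)
 54  000111000010111011→0 (0)
 55  001110000101110110→0 (1)
 56  011100001011101101→0 (1)
 57  111000010111011011→1 (0)
 58  110000101110110110→1 (1)
 59  100001011101101101→1 (0)
 60  000010111011011010→0 (1)
 61  000101110110110101→0 (0)
 62  001011101101101010→0 (1)
 63  010111011011010101→0 (1)
 64  101110110110101011→1 (1)
 65  011101101101010111→0 (1)
 66  111011011010101111→1 (1)
 67  110110110101011111→1 (0)
 68  101101101010111110→1 (1)
 69  011011010101111101→0 (1)
 70  110110101011111011→1 (0)
 71  101101010111110110→1 (0)
 72  011010101111101100→0 (1)
 73  110101011111011001→1 (0)
 74  101010111110110010→1 (1)
 75  010101111101100101→0 (1)
 76  101011111011001011→1 (0)
 77  010111110110010110→0 (0)
 78  101111101100101100→1 (1)
 79  011111011001011001→0 (1)
 80  111110110010110011→1 (1)
 81  111101100101100111→1 (0)
 82  111011001011001110→1 (0)
 83  110110010110011100→1 (1)
 84  101100101100111001→1 (1)
 85  011001011001110011→0 (1)
 86  110010110011100111→1 (0)
 87  100101100111001110→1 (0)
 88  001011001110011100→0 (0)
 89  010110011100111000→0 (0)
 90  101100111001110000→1 (0)
 91  011001110011100000→0 (1)
 92  110011100111000001→1 (0)
 93  100111001110000010→1 (1)
 94  001110011100000101→0 (0)
 95  011100111000001010→0 (0)
 96  111001110000010100→1 (1)
 97  110011100000101001→1 (1)
 98  100111000001010011→1 (0)
 99  001110000010100110→0 (0)
100  011100000101001100→0 (1)
101  111000001010011001→1 (1)
102  110000010100110011→1 (1)
103  100000101001100111→1 (0)
104  000001010011001110→0 (1)
105  000010100110011101→0 (0)
106  000101001100111010→0 (0)
107  001010011001110100→0 (1)
108  010100110011101001→0 (1)
109  101001100111010011→1 (0)
110  010011001110100110→0 (0)
111  100110011101001100→1 (0)
112  001100111010011000→0 (0)

01111100011111000010011101010001101010101000000101101000011100001011101101101010111110110010110011100111000001010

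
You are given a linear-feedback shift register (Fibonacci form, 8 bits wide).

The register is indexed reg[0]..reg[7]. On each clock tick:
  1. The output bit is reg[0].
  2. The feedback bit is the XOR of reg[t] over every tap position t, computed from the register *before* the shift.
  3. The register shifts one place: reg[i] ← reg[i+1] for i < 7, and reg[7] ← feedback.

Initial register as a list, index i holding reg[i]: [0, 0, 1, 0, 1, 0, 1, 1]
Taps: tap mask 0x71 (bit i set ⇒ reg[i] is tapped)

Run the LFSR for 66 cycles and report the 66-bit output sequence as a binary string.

001010110011001011111101111001101110111001010100101000100101101000

k : reg_k → out_k, fb_k
0: 00101011 → 0, fb=0
1: 01010110 → 0, fb=0
2: 10101100 → 1, fb=1
3: 01011001 → 0, fb=1
4: 10110011 → 1, fb=0
5: 01100110 → 0, fb=0
6: 11001100 → 1, fb=1
7: 10011001 → 1, fb=0
8: 00110010 → 0, fb=1
9: 01100101 → 0, fb=1
10: 11001011 → 1, fb=1
11: 10010111 → 1, fb=1
12: 00101111 → 0, fb=1
13: 01011111 → 0, fb=1
14: 10111111 → 1, fb=0
15: 01111110 → 0, fb=1
16: 11111101 → 1, fb=1
17: 11111011 → 1, fb=1
18: 11110111 → 1, fb=1
19: 11101111 → 1, fb=0
20: 11011110 → 1, fb=0
21: 10111100 → 1, fb=1
22: 01111001 → 0, fb=1
23: 11110011 → 1, fb=0
24: 11100110 → 1, fb=1
25: 11001101 → 1, fb=1
26: 10011011 → 1, fb=1
27: 00110111 → 0, fb=0
28: 01101110 → 0, fb=1
29: 11011101 → 1, fb=1
30: 10111011 → 1, fb=1
31: 01110111 → 0, fb=0
32: 11101110 → 1, fb=0
33: 11011100 → 1, fb=1
34: 10111001 → 1, fb=0
35: 01110010 → 0, fb=1
36: 11100101 → 1, fb=0
37: 11001010 → 1, fb=1
38: 10010101 → 1, fb=0
39: 00101010 → 0, fb=0
40: 01010100 → 0, fb=1
41: 10101001 → 1, fb=0
42: 01010010 → 0, fb=1
43: 10100101 → 1, fb=0
44: 01001010 → 0, fb=0
45: 10010100 → 1, fb=0
46: 00101000 → 0, fb=1
47: 01010001 → 0, fb=0
48: 10100010 → 1, fb=0
49: 01000100 → 0, fb=1
50: 10001001 → 1, fb=0
51: 00010010 → 0, fb=1
52: 00100101 → 0, fb=1
53: 01001011 → 0, fb=0
54: 10010110 → 1, fb=1
55: 00101101 → 0, fb=0
56: 01011010 → 0, fb=0
57: 10110100 → 1, fb=0
58: 01101000 → 0, fb=1
59: 11010001 → 1, fb=1
60: 10100011 → 1, fb=0
61: 01000110 → 0, fb=0
62: 10001100 → 1, fb=1
63: 00011001 → 0, fb=1
64: 00110011 → 0, fb=1
65: 01100111 → 0, fb=0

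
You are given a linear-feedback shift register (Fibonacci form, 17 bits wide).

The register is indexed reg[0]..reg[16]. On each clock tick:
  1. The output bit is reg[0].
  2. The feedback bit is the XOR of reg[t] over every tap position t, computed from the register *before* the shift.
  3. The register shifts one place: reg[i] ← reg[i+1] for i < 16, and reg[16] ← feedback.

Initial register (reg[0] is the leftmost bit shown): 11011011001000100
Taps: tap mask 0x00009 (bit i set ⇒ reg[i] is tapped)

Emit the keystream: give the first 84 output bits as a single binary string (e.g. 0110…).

110110110010001000000001000110010000010011101000100100011101011000001111101100110011

k : reg_k → out_k, fb_k
0: 11011011001000100 → 1, fb=0
1: 10110110010001000 → 1, fb=0
2: 01101100100010000 → 0, fb=0
3: 11011001000100000 → 1, fb=0
4: 10110010001000000 → 1, fb=0
5: 01100100010000000 → 0, fb=0
6: 11001000100000000 → 1, fb=1
7: 10010001000000001 → 1, fb=0
8: 00100010000000010 → 0, fb=0
9: 01000100000000100 → 0, fb=0
10: 10001000000001000 → 1, fb=1
11: 00010000000010001 → 0, fb=1
12: 00100000000100011 → 0, fb=0
13: 01000000001000110 → 0, fb=0
14: 10000000010001100 → 1, fb=1
15: 00000000100011001 → 0, fb=0
16: 00000001000110010 → 0, fb=0
17: 00000010001100100 → 0, fb=0
18: 00000100011001000 → 0, fb=0
19: 00001000110010000 → 0, fb=0
20: 00010001100100000 → 0, fb=1
21: 00100011001000001 → 0, fb=0
22: 01000110010000010 → 0, fb=0
23: 10001100100000100 → 1, fb=1
24: 00011001000001001 → 0, fb=1
25: 00110010000010011 → 0, fb=1
26: 01100100000100111 → 0, fb=0
27: 11001000001001110 → 1, fb=1
28: 10010000010011101 → 1, fb=0
29: 00100000100111010 → 0, fb=0
30: 01000001001110100 → 0, fb=0
31: 10000010011101000 → 1, fb=1
32: 00000100111010001 → 0, fb=0
33: 00001001110100010 → 0, fb=0
34: 00010011101000100 → 0, fb=1
35: 00100111010001001 → 0, fb=0
36: 01001110100010010 → 0, fb=0
37: 10011101000100100 → 1, fb=0
38: 00111010001001000 → 0, fb=1
39: 01110100010010001 → 0, fb=1
40: 11101000100100011 → 1, fb=1
41: 11010001001000111 → 1, fb=0
42: 10100010010001110 → 1, fb=1
43: 01000100100011101 → 0, fb=0
44: 10001001000111010 → 1, fb=1
45: 00010010001110101 → 0, fb=1
46: 00100100011101011 → 0, fb=0
47: 01001000111010110 → 0, fb=0
48: 10010001110101100 → 1, fb=0
49: 00100011101011000 → 0, fb=0
50: 01000111010110000 → 0, fb=0
51: 10001110101100000 → 1, fb=1
52: 00011101011000001 → 0, fb=1
53: 00111010110000011 → 0, fb=1
54: 01110101100000111 → 0, fb=1
55: 11101011000001111 → 1, fb=1
56: 11010110000011111 → 1, fb=0
57: 10101100000111110 → 1, fb=1
58: 01011000001111101 → 0, fb=1
59: 10110000011111011 → 1, fb=0
60: 01100000111110110 → 0, fb=0
61: 11000001111101100 → 1, fb=1
62: 10000011111011001 → 1, fb=1
63: 00000111110110011 → 0, fb=0
64: 00001111101100110 → 0, fb=0
65: 00011111011001100 → 0, fb=1
66: 00111110110011001 → 0, fb=1
67: 01111101100110011 → 0, fb=1
68: 11111011001100111 → 1, fb=0
69: 11110110011001110 → 1, fb=0
70: 11101100110011100 → 1, fb=1
71: 11011001100111001 → 1, fb=0
72: 10110011001110010 → 1, fb=0
73: 01100110011100100 → 0, fb=0
74: 11001100111001000 → 1, fb=1
75: 10011001110010001 → 1, fb=0
76: 00110011100100010 → 0, fb=1
77: 01100111001000101 → 0, fb=0
78: 11001110010001010 → 1, fb=1
79: 10011100100010101 → 1, fb=0
80: 00111001000101010 → 0, fb=1
81: 01110010001010101 → 0, fb=1
82: 11100100010101011 → 1, fb=1
83: 11001000101010111 → 1, fb=1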